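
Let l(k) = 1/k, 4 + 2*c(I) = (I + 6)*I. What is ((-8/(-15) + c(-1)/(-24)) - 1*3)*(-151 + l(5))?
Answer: 206219/600 ≈ 343.70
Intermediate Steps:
c(I) = -2 + I*(6 + I)/2 (c(I) = -2 + ((I + 6)*I)/2 = -2 + ((6 + I)*I)/2 = -2 + (I*(6 + I))/2 = -2 + I*(6 + I)/2)
((-8/(-15) + c(-1)/(-24)) - 1*3)*(-151 + l(5)) = ((-8/(-15) + (-2 + (½)*(-1)² + 3*(-1))/(-24)) - 1*3)*(-151 + 1/5) = ((-8*(-1/15) + (-2 + (½)*1 - 3)*(-1/24)) - 3)*(-151 + ⅕) = ((8/15 + (-2 + ½ - 3)*(-1/24)) - 3)*(-754/5) = ((8/15 - 9/2*(-1/24)) - 3)*(-754/5) = ((8/15 + 3/16) - 3)*(-754/5) = (173/240 - 3)*(-754/5) = -547/240*(-754/5) = 206219/600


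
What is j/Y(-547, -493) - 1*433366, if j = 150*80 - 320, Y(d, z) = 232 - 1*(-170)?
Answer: -87100726/201 ≈ -4.3334e+5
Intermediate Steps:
Y(d, z) = 402 (Y(d, z) = 232 + 170 = 402)
j = 11680 (j = 12000 - 320 = 11680)
j/Y(-547, -493) - 1*433366 = 11680/402 - 1*433366 = 11680*(1/402) - 433366 = 5840/201 - 433366 = -87100726/201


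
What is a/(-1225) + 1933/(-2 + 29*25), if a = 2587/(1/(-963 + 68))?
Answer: 335275364/177135 ≈ 1892.8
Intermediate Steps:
a = -2315365 (a = 2587/(1/(-895)) = 2587/(-1/895) = 2587*(-895) = -2315365)
a/(-1225) + 1933/(-2 + 29*25) = -2315365/(-1225) + 1933/(-2 + 29*25) = -2315365*(-1/1225) + 1933/(-2 + 725) = 463073/245 + 1933/723 = 335275364/177135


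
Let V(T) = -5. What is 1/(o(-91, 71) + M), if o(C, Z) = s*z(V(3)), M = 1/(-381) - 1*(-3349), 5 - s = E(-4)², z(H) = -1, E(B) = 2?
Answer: 381/1275587 ≈ 0.00029869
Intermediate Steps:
s = 1 (s = 5 - 1*2² = 5 - 1*4 = 5 - 4 = 1)
M = 1275968/381 (M = -1/381 + 3349 = 1275968/381 ≈ 3349.0)
o(C, Z) = -1 (o(C, Z) = 1*(-1) = -1)
1/(o(-91, 71) + M) = 1/(-1 + 1275968/381) = 1/(1275587/381) = 381/1275587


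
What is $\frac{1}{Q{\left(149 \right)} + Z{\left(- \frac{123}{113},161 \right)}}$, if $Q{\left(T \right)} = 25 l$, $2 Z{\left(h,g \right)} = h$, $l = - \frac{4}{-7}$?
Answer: $\frac{1582}{21739} \approx 0.072772$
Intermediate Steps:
$l = \frac{4}{7}$ ($l = \left(-4\right) \left(- \frac{1}{7}\right) = \frac{4}{7} \approx 0.57143$)
$Z{\left(h,g \right)} = \frac{h}{2}$
$Q{\left(T \right)} = \frac{100}{7}$ ($Q{\left(T \right)} = 25 \cdot \frac{4}{7} = \frac{100}{7}$)
$\frac{1}{Q{\left(149 \right)} + Z{\left(- \frac{123}{113},161 \right)}} = \frac{1}{\frac{100}{7} + \frac{\left(-123\right) \frac{1}{113}}{2}} = \frac{1}{\frac{100}{7} + \frac{1}{2} \left(- \frac{123}{113}\right)} = \frac{1}{\frac{100}{7} - \frac{123}{226}} = \frac{1}{\frac{21739}{1582}} = \frac{1582}{21739}$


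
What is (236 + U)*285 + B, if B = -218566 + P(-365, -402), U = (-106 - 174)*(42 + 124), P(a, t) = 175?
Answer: -13397931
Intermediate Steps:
U = -46480 (U = -280*166 = -46480)
B = -218391 (B = -218566 + 175 = -218391)
(236 + U)*285 + B = (236 - 46480)*285 - 218391 = -46244*285 - 218391 = -13179540 - 218391 = -13397931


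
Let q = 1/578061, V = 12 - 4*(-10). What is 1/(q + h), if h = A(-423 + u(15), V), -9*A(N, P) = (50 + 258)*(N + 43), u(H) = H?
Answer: 192687/2406874727 ≈ 8.0057e-5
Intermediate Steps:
V = 52 (V = 12 + 40 = 52)
A(N, P) = -13244/9 - 308*N/9 (A(N, P) = -(50 + 258)*(N + 43)/9 = -308*(43 + N)/9 = -(13244 + 308*N)/9 = -13244/9 - 308*N/9)
h = 112420/9 (h = -13244/9 - 308*(-423 + 15)/9 = -13244/9 - 308/9*(-408) = -13244/9 + 41888/3 = 112420/9 ≈ 12491.)
q = 1/578061 ≈ 1.7299e-6
1/(q + h) = 1/(1/578061 + 112420/9) = 1/(2406874727/192687) = 192687/2406874727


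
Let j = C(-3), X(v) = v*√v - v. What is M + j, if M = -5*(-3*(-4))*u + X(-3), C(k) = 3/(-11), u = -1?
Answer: 690/11 - 3*I*√3 ≈ 62.727 - 5.1962*I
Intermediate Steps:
C(k) = -3/11 (C(k) = 3*(-1/11) = -3/11)
X(v) = v^(3/2) - v
M = 63 - 3*I*√3 (M = -5*(-3*(-4))*(-1) + ((-3)^(3/2) - 1*(-3)) = -60*(-1) + (-3*I*√3 + 3) = -5*(-12) + (3 - 3*I*√3) = 60 + (3 - 3*I*√3) = 63 - 3*I*√3 ≈ 63.0 - 5.1962*I)
j = -3/11 ≈ -0.27273
M + j = (63 - 3*I*√3) - 3/11 = 690/11 - 3*I*√3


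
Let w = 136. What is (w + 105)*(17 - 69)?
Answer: -12532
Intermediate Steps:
(w + 105)*(17 - 69) = (136 + 105)*(17 - 69) = 241*(-52) = -12532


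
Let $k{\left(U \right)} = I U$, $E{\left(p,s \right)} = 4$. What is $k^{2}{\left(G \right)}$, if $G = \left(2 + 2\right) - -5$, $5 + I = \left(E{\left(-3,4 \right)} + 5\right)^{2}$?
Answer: $467856$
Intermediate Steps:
$I = 76$ ($I = -5 + \left(4 + 5\right)^{2} = -5 + 9^{2} = -5 + 81 = 76$)
$G = 9$ ($G = 4 + 5 = 9$)
$k{\left(U \right)} = 76 U$
$k^{2}{\left(G \right)} = \left(76 \cdot 9\right)^{2} = 684^{2} = 467856$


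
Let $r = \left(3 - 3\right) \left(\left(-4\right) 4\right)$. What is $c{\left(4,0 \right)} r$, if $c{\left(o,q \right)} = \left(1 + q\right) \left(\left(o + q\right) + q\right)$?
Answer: $0$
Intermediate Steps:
$c{\left(o,q \right)} = \left(1 + q\right) \left(o + 2 q\right)$
$r = 0$ ($r = 0 \left(-16\right) = 0$)
$c{\left(4,0 \right)} r = \left(4 + 2 \cdot 0 + 2 \cdot 0^{2} + 4 \cdot 0\right) 0 = \left(4 + 0 + 2 \cdot 0 + 0\right) 0 = \left(4 + 0 + 0 + 0\right) 0 = 4 \cdot 0 = 0$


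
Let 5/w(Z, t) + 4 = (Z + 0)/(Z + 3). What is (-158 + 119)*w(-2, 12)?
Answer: 65/2 ≈ 32.500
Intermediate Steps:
w(Z, t) = 5/(-4 + Z/(3 + Z)) (w(Z, t) = 5/(-4 + (Z + 0)/(Z + 3)) = 5/(-4 + Z/(3 + Z)))
(-158 + 119)*w(-2, 12) = (-158 + 119)*(5*(-3 - 1*(-2))/(3*(4 - 2))) = -65*(-3 + 2)/2 = -65*(-1)/2 = -39*(-5/6) = 65/2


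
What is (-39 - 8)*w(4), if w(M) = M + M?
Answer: -376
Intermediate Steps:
w(M) = 2*M
(-39 - 8)*w(4) = (-39 - 8)*(2*4) = -47*8 = -376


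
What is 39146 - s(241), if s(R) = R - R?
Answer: 39146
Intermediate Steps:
s(R) = 0
39146 - s(241) = 39146 - 1*0 = 39146 + 0 = 39146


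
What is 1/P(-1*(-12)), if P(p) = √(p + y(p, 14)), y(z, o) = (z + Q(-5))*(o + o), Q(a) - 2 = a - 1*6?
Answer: √6/24 ≈ 0.10206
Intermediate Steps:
Q(a) = -4 + a (Q(a) = 2 + (a - 1*6) = 2 + (a - 6) = 2 + (-6 + a) = -4 + a)
y(z, o) = 2*o*(-9 + z) (y(z, o) = (z + (-4 - 5))*(o + o) = (z - 9)*(2*o) = (-9 + z)*(2*o) = 2*o*(-9 + z))
P(p) = √(-252 + 29*p) (P(p) = √(p + 2*14*(-9 + p)) = √(p + (-252 + 28*p)) = √(-252 + 29*p))
1/P(-1*(-12)) = 1/(√(-252 + 29*(-1*(-12)))) = 1/(√(-252 + 29*12)) = 1/(√(-252 + 348)) = 1/(√96) = 1/(4*√6) = √6/24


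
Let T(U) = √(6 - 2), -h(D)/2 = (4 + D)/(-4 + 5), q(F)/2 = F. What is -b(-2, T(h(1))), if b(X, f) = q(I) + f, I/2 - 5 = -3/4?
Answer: -19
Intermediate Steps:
I = 17/2 (I = 10 + 2*(-3/4) = 10 + 2*(-3*¼) = 10 + 2*(-¾) = 10 - 3/2 = 17/2 ≈ 8.5000)
q(F) = 2*F
h(D) = -8 - 2*D (h(D) = -2*(4 + D)/(-4 + 5) = -2*(4 + D)/1 = -2*(4 + D) = -8 - 2*D)
T(U) = 2 (T(U) = √4 = 2)
b(X, f) = 17 + f (b(X, f) = 2*(17/2) + f = 17 + f)
-b(-2, T(h(1))) = -(17 + 2) = -1*19 = -19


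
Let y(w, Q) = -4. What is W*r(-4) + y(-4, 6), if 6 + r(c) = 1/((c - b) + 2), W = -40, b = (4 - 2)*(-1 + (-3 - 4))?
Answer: 1632/7 ≈ 233.14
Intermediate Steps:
b = -16 (b = 2*(-1 - 7) = 2*(-8) = -16)
r(c) = -6 + 1/(18 + c) (r(c) = -6 + 1/((c - 1*(-16)) + 2) = -6 + 1/((c + 16) + 2) = -6 + 1/((16 + c) + 2) = -6 + 1/(18 + c))
W*r(-4) + y(-4, 6) = -40*(-107 - 6*(-4))/(18 - 4) - 4 = -40*(-107 + 24)/14 - 4 = -20*(-83)/7 - 4 = -40*(-83/14) - 4 = 1660/7 - 4 = 1632/7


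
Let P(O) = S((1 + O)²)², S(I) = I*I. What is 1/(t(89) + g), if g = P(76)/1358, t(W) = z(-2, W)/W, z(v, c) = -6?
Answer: 17266/15711504278247923 ≈ 1.0989e-12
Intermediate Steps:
S(I) = I²
t(W) = -6/W
P(O) = (1 + O)⁸ (P(O) = (((1 + O)²)²)² = ((1 + O)⁴)² = (1 + O)⁸)
g = 176533755935383/194 (g = (1 + 76)⁸/1358 = 77⁸*(1/1358) = 1235736291547681*(1/1358) = 176533755935383/194 ≈ 9.0997e+11)
1/(t(89) + g) = 1/(-6/89 + 176533755935383/194) = 1/(15711504278247923/17266) = 17266/15711504278247923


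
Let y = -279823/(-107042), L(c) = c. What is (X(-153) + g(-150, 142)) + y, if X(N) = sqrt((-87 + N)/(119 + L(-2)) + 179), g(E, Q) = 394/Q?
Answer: 40954707/7599982 + sqrt(269139)/39 ≈ 18.691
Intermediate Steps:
X(N) = sqrt(6952/39 + N/117) (X(N) = sqrt((-87 + N)/(119 - 2) + 179) = sqrt((-87 + N)/117 + 179) = sqrt((-87 + N)*(1/117) + 179) = sqrt((-29/39 + N/117) + 179) = sqrt(6952/39 + N/117))
y = 279823/107042 (y = -279823*(-1/107042) = 279823/107042 ≈ 2.6141)
(X(-153) + g(-150, 142)) + y = (sqrt(271128 + 13*(-153))/39 + 394/142) + 279823/107042 = (sqrt(271128 - 1989)/39 + 394*(1/142)) + 279823/107042 = (sqrt(269139)/39 + 197/71) + 279823/107042 = (197/71 + sqrt(269139)/39) + 279823/107042 = 40954707/7599982 + sqrt(269139)/39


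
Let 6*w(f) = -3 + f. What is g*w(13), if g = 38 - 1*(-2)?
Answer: 200/3 ≈ 66.667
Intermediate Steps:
g = 40 (g = 38 + 2 = 40)
w(f) = -½ + f/6 (w(f) = (-3 + f)/6 = -½ + f/6)
g*w(13) = 40*(-½ + (⅙)*13) = 40*(-½ + 13/6) = 40*(5/3) = 200/3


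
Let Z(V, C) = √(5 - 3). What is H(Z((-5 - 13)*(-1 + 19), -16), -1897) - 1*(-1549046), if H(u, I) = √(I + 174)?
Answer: 1549046 + I*√1723 ≈ 1.549e+6 + 41.509*I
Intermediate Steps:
Z(V, C) = √2
H(u, I) = √(174 + I)
H(Z((-5 - 13)*(-1 + 19), -16), -1897) - 1*(-1549046) = √(174 - 1897) - 1*(-1549046) = √(-1723) + 1549046 = I*√1723 + 1549046 = 1549046 + I*√1723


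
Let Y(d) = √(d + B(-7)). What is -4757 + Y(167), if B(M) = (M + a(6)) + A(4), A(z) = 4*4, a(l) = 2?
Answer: -4757 + √178 ≈ -4743.7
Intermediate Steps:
A(z) = 16
B(M) = 18 + M (B(M) = (M + 2) + 16 = (2 + M) + 16 = 18 + M)
Y(d) = √(11 + d) (Y(d) = √(d + (18 - 7)) = √(d + 11) = √(11 + d))
-4757 + Y(167) = -4757 + √(11 + 167) = -4757 + √178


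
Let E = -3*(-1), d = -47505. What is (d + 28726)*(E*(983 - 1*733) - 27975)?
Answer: 511258275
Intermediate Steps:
E = 3
(d + 28726)*(E*(983 - 1*733) - 27975) = (-47505 + 28726)*(3*(983 - 1*733) - 27975) = -18779*(3*(983 - 733) - 27975) = -18779*(3*250 - 27975) = -18779*(750 - 27975) = -18779*(-27225) = 511258275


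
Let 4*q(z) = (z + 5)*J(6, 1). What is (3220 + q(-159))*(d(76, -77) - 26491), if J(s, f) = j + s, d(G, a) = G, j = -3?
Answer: -164010735/2 ≈ -8.2005e+7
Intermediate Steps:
J(s, f) = -3 + s
q(z) = 15/4 + 3*z/4 (q(z) = ((z + 5)*(-3 + 6))/4 = ((5 + z)*3)/4 = (15 + 3*z)/4 = 15/4 + 3*z/4)
(3220 + q(-159))*(d(76, -77) - 26491) = (3220 + (15/4 + (¾)*(-159)))*(76 - 26491) = (3220 + (15/4 - 477/4))*(-26415) = (3220 - 231/2)*(-26415) = (6209/2)*(-26415) = -164010735/2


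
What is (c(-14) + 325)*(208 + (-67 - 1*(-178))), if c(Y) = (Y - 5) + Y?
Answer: 93148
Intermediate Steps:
c(Y) = -5 + 2*Y (c(Y) = (-5 + Y) + Y = -5 + 2*Y)
(c(-14) + 325)*(208 + (-67 - 1*(-178))) = ((-5 + 2*(-14)) + 325)*(208 + (-67 - 1*(-178))) = ((-5 - 28) + 325)*(208 + (-67 + 178)) = (-33 + 325)*(208 + 111) = 292*319 = 93148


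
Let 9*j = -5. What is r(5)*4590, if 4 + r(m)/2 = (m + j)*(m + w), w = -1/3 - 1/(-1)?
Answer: 194480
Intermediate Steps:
j = -5/9 (j = (⅑)*(-5) = -5/9 ≈ -0.55556)
w = ⅔ (w = -1*⅓ - 1*(-1) = -⅓ + 1 = ⅔ ≈ 0.66667)
r(m) = -8 + 2*(-5/9 + m)*(⅔ + m) (r(m) = -8 + 2*((m - 5/9)*(m + ⅔)) = -8 + 2*((-5/9 + m)*(⅔ + m)) = -8 + 2*(-5/9 + m)*(⅔ + m))
r(5)*4590 = (-236/27 + 2*5² + (2/9)*5)*4590 = (-236/27 + 2*25 + 10/9)*4590 = (-236/27 + 50 + 10/9)*4590 = (1144/27)*4590 = 194480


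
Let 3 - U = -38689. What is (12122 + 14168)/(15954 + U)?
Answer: 13145/27323 ≈ 0.48110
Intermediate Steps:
U = 38692 (U = 3 - 1*(-38689) = 3 + 38689 = 38692)
(12122 + 14168)/(15954 + U) = (12122 + 14168)/(15954 + 38692) = 26290/54646 = 26290*(1/54646) = 13145/27323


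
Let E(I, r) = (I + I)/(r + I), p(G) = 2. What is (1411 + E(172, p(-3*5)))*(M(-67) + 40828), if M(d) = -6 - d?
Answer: 5026443881/87 ≈ 5.7775e+7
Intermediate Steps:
E(I, r) = 2*I/(I + r) (E(I, r) = (2*I)/(I + r) = 2*I/(I + r))
(1411 + E(172, p(-3*5)))*(M(-67) + 40828) = (1411 + 2*172/(172 + 2))*((-6 - 1*(-67)) + 40828) = (1411 + 2*172/174)*((-6 + 67) + 40828) = (1411 + 2*172*(1/174))*(61 + 40828) = (1411 + 172/87)*40889 = (122929/87)*40889 = 5026443881/87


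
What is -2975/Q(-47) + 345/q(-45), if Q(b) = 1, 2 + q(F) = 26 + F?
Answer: -20940/7 ≈ -2991.4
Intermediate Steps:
q(F) = 24 + F (q(F) = -2 + (26 + F) = 24 + F)
-2975/Q(-47) + 345/q(-45) = -2975/1 + 345/(24 - 45) = -2975*1 + 345/(-21) = -2975 + 345*(-1/21) = -2975 - 115/7 = -20940/7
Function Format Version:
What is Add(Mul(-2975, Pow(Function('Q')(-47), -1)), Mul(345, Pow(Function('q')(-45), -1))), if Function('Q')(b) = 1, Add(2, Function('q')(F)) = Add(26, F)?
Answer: Rational(-20940, 7) ≈ -2991.4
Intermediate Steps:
Function('q')(F) = Add(24, F) (Function('q')(F) = Add(-2, Add(26, F)) = Add(24, F))
Add(Mul(-2975, Pow(Function('Q')(-47), -1)), Mul(345, Pow(Function('q')(-45), -1))) = Add(Mul(-2975, Pow(1, -1)), Mul(345, Pow(Add(24, -45), -1))) = Add(Mul(-2975, 1), Mul(345, Pow(-21, -1))) = Add(-2975, Mul(345, Rational(-1, 21))) = Add(-2975, Rational(-115, 7)) = Rational(-20940, 7)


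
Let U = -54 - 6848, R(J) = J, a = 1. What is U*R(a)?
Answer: -6902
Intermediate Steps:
U = -6902
U*R(a) = -6902*1 = -6902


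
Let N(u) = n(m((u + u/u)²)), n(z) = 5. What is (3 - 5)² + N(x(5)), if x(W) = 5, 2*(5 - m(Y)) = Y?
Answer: 9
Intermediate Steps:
m(Y) = 5 - Y/2
N(u) = 5
(3 - 5)² + N(x(5)) = (3 - 5)² + 5 = (-2)² + 5 = 4 + 5 = 9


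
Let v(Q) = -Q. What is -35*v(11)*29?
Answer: 11165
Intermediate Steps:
-35*v(11)*29 = -(-35)*11*29 = -35*(-11)*29 = 385*29 = 11165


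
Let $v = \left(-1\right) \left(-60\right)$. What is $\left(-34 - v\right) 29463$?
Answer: $-2769522$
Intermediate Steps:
$v = 60$
$\left(-34 - v\right) 29463 = \left(-34 - 60\right) 29463 = \left(-94\right) 29463 = -2769522$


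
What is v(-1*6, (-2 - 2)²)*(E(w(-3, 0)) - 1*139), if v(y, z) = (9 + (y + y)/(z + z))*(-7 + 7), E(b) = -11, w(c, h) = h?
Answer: 0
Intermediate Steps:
v(y, z) = 0 (v(y, z) = (9 + (2*y)/((2*z)))*0 = (9 + (2*y)*(1/(2*z)))*0 = (9 + y/z)*0 = 0)
v(-1*6, (-2 - 2)²)*(E(w(-3, 0)) - 1*139) = 0*(-11 - 1*139) = 0*(-11 - 139) = 0*(-150) = 0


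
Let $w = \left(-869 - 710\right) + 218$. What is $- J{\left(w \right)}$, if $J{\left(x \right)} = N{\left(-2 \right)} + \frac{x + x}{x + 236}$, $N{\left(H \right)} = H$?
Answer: $- \frac{472}{1125} \approx -0.41956$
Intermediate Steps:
$w = -1361$ ($w = -1579 + 218 = -1361$)
$J{\left(x \right)} = -2 + \frac{2 x}{236 + x}$ ($J{\left(x \right)} = -2 + \frac{x + x}{x + 236} = -2 + \frac{2 x}{236 + x}$)
$- J{\left(w \right)} = - \frac{-472}{236 - 1361} = - \frac{-472}{-1125} = - \frac{\left(-472\right) \left(-1\right)}{1125} = \left(-1\right) \frac{472}{1125} = - \frac{472}{1125}$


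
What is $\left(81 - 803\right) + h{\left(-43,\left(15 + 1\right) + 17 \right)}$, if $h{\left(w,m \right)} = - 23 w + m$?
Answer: $300$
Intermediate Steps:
$h{\left(w,m \right)} = m - 23 w$
$\left(81 - 803\right) + h{\left(-43,\left(15 + 1\right) + 17 \right)} = \left(81 - 803\right) + \left(\left(\left(15 + 1\right) + 17\right) - -989\right) = -722 + \left(\left(16 + 17\right) + 989\right) = -722 + \left(33 + 989\right) = -722 + 1022 = 300$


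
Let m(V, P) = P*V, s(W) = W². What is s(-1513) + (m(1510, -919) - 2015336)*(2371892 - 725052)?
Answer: -5604237048671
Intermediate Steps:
s(-1513) + (m(1510, -919) - 2015336)*(2371892 - 725052) = (-1513)² + (-919*1510 - 2015336)*(2371892 - 725052) = 2289169 + (-1387690 - 2015336)*1646840 = 2289169 - 3403026*1646840 = 2289169 - 5604239337840 = -5604237048671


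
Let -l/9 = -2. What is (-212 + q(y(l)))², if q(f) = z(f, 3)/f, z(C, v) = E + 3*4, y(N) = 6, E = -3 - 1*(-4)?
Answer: 1585081/36 ≈ 44030.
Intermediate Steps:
l = 18 (l = -9*(-2) = 18)
E = 1 (E = -3 + 4 = 1)
z(C, v) = 13 (z(C, v) = 1 + 3*4 = 1 + 12 = 13)
q(f) = 13/f
(-212 + q(y(l)))² = (-212 + 13/6)² = (-1259/6)² = 1585081/36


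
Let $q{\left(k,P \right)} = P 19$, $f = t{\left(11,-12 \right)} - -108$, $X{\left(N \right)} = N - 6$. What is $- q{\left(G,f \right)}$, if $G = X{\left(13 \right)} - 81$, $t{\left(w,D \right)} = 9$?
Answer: $-2223$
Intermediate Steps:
$X{\left(N \right)} = -6 + N$
$G = -74$ ($G = \left(-6 + 13\right) - 81 = 7 - 81 = -74$)
$f = 117$ ($f = 9 - -108 = 9 + 108 = 117$)
$q{\left(k,P \right)} = 19 P$
$- q{\left(G,f \right)} = - 19 \cdot 117 = \left(-1\right) 2223 = -2223$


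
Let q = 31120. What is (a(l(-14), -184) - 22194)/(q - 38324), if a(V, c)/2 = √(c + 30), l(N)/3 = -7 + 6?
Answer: 11097/3602 - I*√154/3602 ≈ 3.0808 - 0.0034452*I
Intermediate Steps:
l(N) = -3 (l(N) = 3*(-7 + 6) = 3*(-1) = -3)
a(V, c) = 2*√(30 + c) (a(V, c) = 2*√(c + 30) = 2*√(30 + c))
(a(l(-14), -184) - 22194)/(q - 38324) = (2*√(30 - 184) - 22194)/(31120 - 38324) = (2*√(-154) - 22194)/(-7204) = (2*(I*√154) - 22194)*(-1/7204) = (2*I*√154 - 22194)*(-1/7204) = (-22194 + 2*I*√154)*(-1/7204) = 11097/3602 - I*√154/3602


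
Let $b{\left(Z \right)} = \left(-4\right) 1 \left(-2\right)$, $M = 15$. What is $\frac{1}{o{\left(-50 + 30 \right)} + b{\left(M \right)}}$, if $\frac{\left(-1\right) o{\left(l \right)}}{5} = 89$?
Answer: $- \frac{1}{437} \approx -0.0022883$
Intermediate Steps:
$o{\left(l \right)} = -445$ ($o{\left(l \right)} = \left(-5\right) 89 = -445$)
$b{\left(Z \right)} = 8$ ($b{\left(Z \right)} = \left(-4\right) \left(-2\right) = 8$)
$\frac{1}{o{\left(-50 + 30 \right)} + b{\left(M \right)}} = \frac{1}{-445 + 8} = \frac{1}{-437} = - \frac{1}{437}$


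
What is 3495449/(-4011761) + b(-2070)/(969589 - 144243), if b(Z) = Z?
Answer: -1446629597812/1655545447153 ≈ -0.87381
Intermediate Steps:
3495449/(-4011761) + b(-2070)/(969589 - 144243) = 3495449/(-4011761) - 2070/(969589 - 144243) = 3495449*(-1/4011761) - 2070/825346 = -3495449/4011761 - 2070*1/825346 = -3495449/4011761 - 1035/412673 = -1446629597812/1655545447153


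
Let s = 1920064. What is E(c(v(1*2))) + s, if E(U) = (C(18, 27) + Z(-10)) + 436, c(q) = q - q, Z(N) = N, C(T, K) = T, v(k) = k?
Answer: 1920508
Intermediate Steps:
c(q) = 0
E(U) = 444 (E(U) = (18 - 10) + 436 = 8 + 436 = 444)
E(c(v(1*2))) + s = 444 + 1920064 = 1920508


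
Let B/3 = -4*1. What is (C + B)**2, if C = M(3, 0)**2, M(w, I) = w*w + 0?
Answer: 4761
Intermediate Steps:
M(w, I) = w**2 (M(w, I) = w**2 + 0 = w**2)
B = -12 (B = 3*(-4*1) = 3*(-4) = -12)
C = 81 (C = (3**2)**2 = 9**2 = 81)
(C + B)**2 = (81 - 12)**2 = 69**2 = 4761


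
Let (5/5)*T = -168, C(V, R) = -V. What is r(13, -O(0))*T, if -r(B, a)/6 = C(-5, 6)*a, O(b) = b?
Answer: 0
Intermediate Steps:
T = -168
r(B, a) = -30*a (r(B, a) = -6*(-1*(-5))*a = -30*a)
r(13, -O(0))*T = -(-30)*0*(-168) = -30*0*(-168) = 0*(-168) = 0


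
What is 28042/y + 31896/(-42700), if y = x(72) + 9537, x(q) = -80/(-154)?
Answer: 17193805064/7839602575 ≈ 2.1932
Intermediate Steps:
x(q) = 40/77 (x(q) = -80*(-1/154) = 40/77)
y = 734389/77 (y = 40/77 + 9537 = 734389/77 ≈ 9537.5)
28042/y + 31896/(-42700) = 28042/(734389/77) + 31896/(-42700) = 28042*(77/734389) + 31896*(-1/42700) = 2159234/734389 - 7974/10675 = 17193805064/7839602575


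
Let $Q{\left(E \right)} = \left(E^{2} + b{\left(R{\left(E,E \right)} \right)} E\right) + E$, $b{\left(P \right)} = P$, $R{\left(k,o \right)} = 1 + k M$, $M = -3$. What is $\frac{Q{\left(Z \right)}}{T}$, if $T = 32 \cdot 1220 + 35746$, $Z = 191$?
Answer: $- \frac{36290}{37393} \approx -0.9705$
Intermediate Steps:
$R{\left(k,o \right)} = 1 - 3 k$ ($R{\left(k,o \right)} = 1 + k \left(-3\right) = 1 - 3 k$)
$Q{\left(E \right)} = E + E^{2} + E \left(1 - 3 E\right)$ ($Q{\left(E \right)} = \left(E^{2} + \left(1 - 3 E\right) E\right) + E = \left(E^{2} + E \left(1 - 3 E\right)\right) + E = E + E^{2} + E \left(1 - 3 E\right)$)
$T = 74786$ ($T = 39040 + 35746 = 74786$)
$\frac{Q{\left(Z \right)}}{T} = \frac{2 \cdot 191 \left(1 - 191\right)}{74786} = 2 \cdot 191 \left(1 - 191\right) \frac{1}{74786} = 2 \cdot 191 \left(-190\right) \frac{1}{74786} = \left(-72580\right) \frac{1}{74786} = - \frac{36290}{37393}$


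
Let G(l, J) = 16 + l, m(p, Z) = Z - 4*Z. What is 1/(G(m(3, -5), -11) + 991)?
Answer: 1/1022 ≈ 0.00097847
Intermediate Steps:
m(p, Z) = -3*Z
1/(G(m(3, -5), -11) + 991) = 1/((16 - 3*(-5)) + 991) = 1/((16 + 15) + 991) = 1/(31 + 991) = 1/1022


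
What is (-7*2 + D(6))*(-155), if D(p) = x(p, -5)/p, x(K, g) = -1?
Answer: 13175/6 ≈ 2195.8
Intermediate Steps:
D(p) = -1/p
(-7*2 + D(6))*(-155) = (-7*2 - 1/6)*(-155) = (-14 - 1*⅙)*(-155) = (-14 - ⅙)*(-155) = -85/6*(-155) = 13175/6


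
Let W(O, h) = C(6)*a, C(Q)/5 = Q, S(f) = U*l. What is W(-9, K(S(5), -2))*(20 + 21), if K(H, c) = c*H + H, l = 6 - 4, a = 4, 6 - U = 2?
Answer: 4920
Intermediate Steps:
U = 4 (U = 6 - 1*2 = 6 - 2 = 4)
l = 2
S(f) = 8 (S(f) = 4*2 = 8)
K(H, c) = H + H*c (K(H, c) = H*c + H = H + H*c)
C(Q) = 5*Q
W(O, h) = 120 (W(O, h) = (5*6)*4 = 30*4 = 120)
W(-9, K(S(5), -2))*(20 + 21) = 120*(20 + 21) = 120*41 = 4920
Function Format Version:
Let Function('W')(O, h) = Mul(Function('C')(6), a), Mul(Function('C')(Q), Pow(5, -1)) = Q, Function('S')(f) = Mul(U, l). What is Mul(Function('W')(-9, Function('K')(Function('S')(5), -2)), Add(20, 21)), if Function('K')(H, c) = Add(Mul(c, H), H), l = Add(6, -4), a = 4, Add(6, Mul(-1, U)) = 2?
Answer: 4920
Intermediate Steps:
U = 4 (U = Add(6, Mul(-1, 2)) = Add(6, -2) = 4)
l = 2
Function('S')(f) = 8 (Function('S')(f) = Mul(4, 2) = 8)
Function('K')(H, c) = Add(H, Mul(H, c)) (Function('K')(H, c) = Add(Mul(H, c), H) = Add(H, Mul(H, c)))
Function('C')(Q) = Mul(5, Q)
Function('W')(O, h) = 120 (Function('W')(O, h) = Mul(Mul(5, 6), 4) = Mul(30, 4) = 120)
Mul(Function('W')(-9, Function('K')(Function('S')(5), -2)), Add(20, 21)) = Mul(120, Add(20, 21)) = Mul(120, 41) = 4920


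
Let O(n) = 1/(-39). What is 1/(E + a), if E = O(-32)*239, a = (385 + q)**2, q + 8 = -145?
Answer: 39/2098897 ≈ 1.8581e-5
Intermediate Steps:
q = -153 (q = -8 - 145 = -153)
O(n) = -1/39
a = 53824 (a = (385 - 153)**2 = 232**2 = 53824)
E = -239/39 (E = -1/39*239 = -239/39 ≈ -6.1282)
1/(E + a) = 1/(-239/39 + 53824) = 1/(2098897/39) = 39/2098897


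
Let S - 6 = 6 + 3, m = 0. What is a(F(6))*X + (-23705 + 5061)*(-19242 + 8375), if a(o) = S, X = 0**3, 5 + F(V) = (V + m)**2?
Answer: 202604348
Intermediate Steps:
F(V) = -5 + V**2 (F(V) = -5 + (V + 0)**2 = -5 + V**2)
S = 15 (S = 6 + (6 + 3) = 6 + 9 = 15)
X = 0
a(o) = 15
a(F(6))*X + (-23705 + 5061)*(-19242 + 8375) = 15*0 + (-23705 + 5061)*(-19242 + 8375) = 0 - 18644*(-10867) = 0 + 202604348 = 202604348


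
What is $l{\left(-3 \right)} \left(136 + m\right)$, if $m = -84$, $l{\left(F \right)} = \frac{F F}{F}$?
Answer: $-156$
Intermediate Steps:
$l{\left(F \right)} = F$ ($l{\left(F \right)} = \frac{F^{2}}{F} = F$)
$l{\left(-3 \right)} \left(136 + m\right) = - 3 \left(136 - 84\right) = \left(-3\right) 52 = -156$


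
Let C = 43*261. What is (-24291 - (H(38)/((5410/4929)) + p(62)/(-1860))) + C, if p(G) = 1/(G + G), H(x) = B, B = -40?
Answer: -1626028605539/124776240 ≈ -13032.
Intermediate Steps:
H(x) = -40
p(G) = 1/(2*G)
C = 11223
(-24291 - (H(38)/((5410/4929)) + p(62)/(-1860))) + C = (-24291 - (-40/(5410/4929) + ((1/2)/62)/(-1860))) + 11223 = (-24291 - (-40/(5410*(1/4929)) + ((1/2)*(1/62))*(-1/1860))) + 11223 = (-24291 - (-40/5410/4929 + (1/124)*(-1/1860))) + 11223 = (-24291 - (-40*4929/5410 - 1/230640)) + 11223 = (-24291 - (-19716/541 - 1/230640)) + 11223 = (-24291 - 1*(-4547298781/124776240)) + 11223 = (-24291 + 4547298781/124776240) + 11223 = -3026392347059/124776240 + 11223 = -1626028605539/124776240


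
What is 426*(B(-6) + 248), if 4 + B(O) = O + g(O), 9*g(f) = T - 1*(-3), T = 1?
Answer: 304732/3 ≈ 1.0158e+5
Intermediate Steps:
g(f) = 4/9 (g(f) = (1 - 1*(-3))/9 = (1 + 3)/9 = (1/9)*4 = 4/9)
B(O) = -32/9 + O (B(O) = -4 + (O + 4/9) = -4 + (4/9 + O) = -32/9 + O)
426*(B(-6) + 248) = 426*((-32/9 - 6) + 248) = 426*(-86/9 + 248) = 426*(2146/9) = 304732/3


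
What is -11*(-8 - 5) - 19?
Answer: 124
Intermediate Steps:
-11*(-8 - 5) - 19 = -11*(-13) - 19 = 143 - 19 = 124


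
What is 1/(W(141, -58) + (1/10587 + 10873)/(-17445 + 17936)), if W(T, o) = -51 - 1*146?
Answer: -5198217/908936297 ≈ -0.0057190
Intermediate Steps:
W(T, o) = -197 (W(T, o) = -51 - 146 = -197)
1/(W(141, -58) + (1/10587 + 10873)/(-17445 + 17936)) = 1/(-197 + (1/10587 + 10873)/(-17445 + 17936)) = 1/(-197 + (1/10587 + 10873)/491) = 1/(-197 + (115112452/10587)*(1/491)) = 1/(-197 + 115112452/5198217) = 1/(-908936297/5198217) = -5198217/908936297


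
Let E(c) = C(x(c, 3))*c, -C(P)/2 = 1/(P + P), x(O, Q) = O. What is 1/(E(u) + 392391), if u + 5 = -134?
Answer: 1/392390 ≈ 2.5485e-6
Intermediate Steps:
u = -139 (u = -5 - 134 = -139)
C(P) = -1/P (C(P) = -2/(P + P) = -2*1/(2*P) = -1/P)
E(c) = -1 (E(c) = (-1/c)*c = -1)
1/(E(u) + 392391) = 1/(-1 + 392391) = 1/392390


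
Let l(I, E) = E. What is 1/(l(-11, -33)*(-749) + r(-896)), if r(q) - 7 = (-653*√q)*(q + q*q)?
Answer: 883/8774824331610234492 + 37403840*I*√14/2193706082902558623 ≈ 1.0063e-16 + 6.3797e-11*I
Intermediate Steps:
r(q) = 7 - 653*√q*(q + q²) (r(q) = 7 + (-653*√q)*(q + q*q) = 7 + (-653*√q)*(q + q²) = 7 - 653*√q*(q + q²))
1/(l(-11, -33)*(-749) + r(-896)) = 1/(-33*(-749) + (7 - (-4680704)*I*√14 - 4193910784*I*√14)) = 1/(24717 + (7 - (-4680704)*I*√14 - 4193910784*I*√14)) = 1/(24717 + (7 + 4680704*I*√14 - 4193910784*I*√14)) = 1/(24717 + (7 - 4189230080*I*√14)) = 1/(24724 - 4189230080*I*√14)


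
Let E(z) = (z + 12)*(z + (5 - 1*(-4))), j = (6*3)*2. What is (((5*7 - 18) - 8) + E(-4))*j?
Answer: 1764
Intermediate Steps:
j = 36 (j = 18*2 = 36)
E(z) = (9 + z)*(12 + z) (E(z) = (12 + z)*(z + (5 + 4)) = (12 + z)*(z + 9) = (12 + z)*(9 + z) = (9 + z)*(12 + z))
(((5*7 - 18) - 8) + E(-4))*j = (((5*7 - 18) - 8) + (108 + (-4)² + 21*(-4)))*36 = (((35 - 18) - 8) + (108 + 16 - 84))*36 = ((17 - 8) + 40)*36 = (9 + 40)*36 = 49*36 = 1764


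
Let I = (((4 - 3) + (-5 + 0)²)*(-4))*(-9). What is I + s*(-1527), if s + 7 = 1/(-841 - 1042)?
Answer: 21891402/1883 ≈ 11626.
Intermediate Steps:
s = -13182/1883 (s = -7 + 1/(-841 - 1042) = -7 + 1/(-1883) = -7 - 1/1883 = -13182/1883 ≈ -7.0005)
I = 936 (I = ((1 + (-5)²)*(-4))*(-9) = ((1 + 25)*(-4))*(-9) = (26*(-4))*(-9) = -104*(-9) = 936)
I + s*(-1527) = 936 - 13182/1883*(-1527) = 936 + 20128914/1883 = 21891402/1883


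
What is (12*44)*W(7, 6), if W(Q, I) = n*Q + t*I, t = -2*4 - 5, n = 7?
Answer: -15312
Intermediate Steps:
t = -13 (t = -8 - 5 = -13)
W(Q, I) = -13*I + 7*Q (W(Q, I) = 7*Q - 13*I = -13*I + 7*Q)
(12*44)*W(7, 6) = (12*44)*(-13*6 + 7*7) = 528*(-78 + 49) = 528*(-29) = -15312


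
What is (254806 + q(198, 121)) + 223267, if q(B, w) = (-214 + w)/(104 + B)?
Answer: 144377953/302 ≈ 4.7807e+5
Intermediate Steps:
q(B, w) = (-214 + w)/(104 + B)
(254806 + q(198, 121)) + 223267 = (254806 + (-214 + 121)/(104 + 198)) + 223267 = (254806 - 93/302) + 223267 = 76951319/302 + 223267 = 144377953/302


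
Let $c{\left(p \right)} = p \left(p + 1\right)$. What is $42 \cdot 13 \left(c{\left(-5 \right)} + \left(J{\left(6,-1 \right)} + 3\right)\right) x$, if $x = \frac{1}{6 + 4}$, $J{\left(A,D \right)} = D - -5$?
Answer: $\frac{7371}{5} \approx 1474.2$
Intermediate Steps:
$J{\left(A,D \right)} = 5 + D$ ($J{\left(A,D \right)} = D + 5 = 5 + D$)
$x = \frac{1}{10} \approx 0.1$
$c{\left(p \right)} = p \left(1 + p\right)$
$42 \cdot 13 \left(c{\left(-5 \right)} + \left(J{\left(6,-1 \right)} + 3\right)\right) x = 42 \cdot 13 \left(- 5 \left(1 - 5\right) + \left(\left(5 - 1\right) + 3\right)\right) \frac{1}{10} = 546 \left(\left(-5\right) \left(-4\right) + \left(4 + 3\right)\right) \frac{1}{10} = 546 \left(20 + 7\right) \frac{1}{10} = 546 \cdot 27 \cdot \frac{1}{10} = 546 \cdot \frac{27}{10} = \frac{7371}{5}$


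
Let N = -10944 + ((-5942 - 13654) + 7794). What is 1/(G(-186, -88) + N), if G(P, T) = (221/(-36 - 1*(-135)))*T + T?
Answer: -9/207274 ≈ -4.3421e-5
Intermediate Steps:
N = -22746 (N = -10944 + (-19596 + 7794) = -10944 - 11802 = -22746)
G(P, T) = 320*T/99 (G(P, T) = (221/(-36 + 135))*T + T = (221/99)*T + T = (221*(1/99))*T + T = 221*T/99 + T = 320*T/99)
1/(G(-186, -88) + N) = 1/((320/99)*(-88) - 22746) = 1/(-2560/9 - 22746) = 1/(-207274/9) = -9/207274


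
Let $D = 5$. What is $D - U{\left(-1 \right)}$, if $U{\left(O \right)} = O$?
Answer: $6$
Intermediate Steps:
$D - U{\left(-1 \right)} = 5 - -1 = 5 + 1 = 6$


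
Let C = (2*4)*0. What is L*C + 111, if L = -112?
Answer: 111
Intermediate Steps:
C = 0 (C = 8*0 = 0)
L*C + 111 = -112*0 + 111 = 0 + 111 = 111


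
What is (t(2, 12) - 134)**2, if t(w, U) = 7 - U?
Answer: 19321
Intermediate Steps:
(t(2, 12) - 134)**2 = ((7 - 1*12) - 134)**2 = ((7 - 12) - 134)**2 = (-5 - 134)**2 = (-139)**2 = 19321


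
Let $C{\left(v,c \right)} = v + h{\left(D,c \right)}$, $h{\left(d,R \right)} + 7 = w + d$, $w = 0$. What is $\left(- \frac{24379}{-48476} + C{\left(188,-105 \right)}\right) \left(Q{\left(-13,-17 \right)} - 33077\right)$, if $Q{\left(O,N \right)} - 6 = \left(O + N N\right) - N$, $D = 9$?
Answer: $- \frac{151349448591}{24238} \approx -6.2443 \cdot 10^{6}$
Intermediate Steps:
$Q{\left(O,N \right)} = 6 + O + N^{2} - N$ ($Q{\left(O,N \right)} = 6 - \left(N - O - N N\right) = 6 - \left(N - O - N^{2}\right) = 6 + \left(O + N^{2} - N\right) = 6 + O + N^{2} - N$)
$h{\left(d,R \right)} = -7 + d$ ($h{\left(d,R \right)} = -7 + \left(0 + d\right) = -7 + d$)
$C{\left(v,c \right)} = 2 + v$ ($C{\left(v,c \right)} = v + \left(-7 + 9\right) = v + 2 = 2 + v$)
$\left(- \frac{24379}{-48476} + C{\left(188,-105 \right)}\right) \left(Q{\left(-13,-17 \right)} - 33077\right) = \left(- \frac{24379}{-48476} + \left(2 + 188\right)\right) \left(\left(6 - 13 + \left(-17\right)^{2} - -17\right) - 33077\right) = \left(\left(-24379\right) \left(- \frac{1}{48476}\right) + 190\right) \left(\left(6 - 13 + 289 + 17\right) - 33077\right) = \left(\frac{24379}{48476} + 190\right) \left(299 - 33077\right) = \frac{9234819}{48476} \left(-32778\right) = - \frac{151349448591}{24238}$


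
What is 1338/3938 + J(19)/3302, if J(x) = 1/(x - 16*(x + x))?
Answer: 1301121413/3829464782 ≈ 0.33977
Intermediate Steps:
J(x) = -1/(31*x) (J(x) = 1/(x - 32*x) = 1/(-31*x) = -1/(31*x))
1338/3938 + J(19)/3302 = 1338/3938 - 1/31/19/3302 = 1338*(1/3938) - 1/31*1/19*(1/3302) = 669/1969 - 1/589*1/3302 = 669/1969 - 1/1944878 = 1301121413/3829464782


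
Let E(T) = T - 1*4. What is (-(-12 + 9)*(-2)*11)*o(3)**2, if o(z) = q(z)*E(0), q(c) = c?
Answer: -9504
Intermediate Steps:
E(T) = -4 + T (E(T) = T - 4 = -4 + T)
o(z) = -4*z (o(z) = z*(-4 + 0) = z*(-4) = -4*z)
(-(-12 + 9)*(-2)*11)*o(3)**2 = (-(-12 + 9)*(-2)*11)*(-4*3)**2 = (-(-3)*(-2)*11)*(-12)**2 = (-1*6*11)*144 = -6*11*144 = -66*144 = -9504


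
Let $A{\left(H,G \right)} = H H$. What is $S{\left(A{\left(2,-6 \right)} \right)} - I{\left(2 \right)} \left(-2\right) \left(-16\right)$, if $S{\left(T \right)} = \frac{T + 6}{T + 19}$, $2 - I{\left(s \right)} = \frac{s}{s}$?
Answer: $- \frac{726}{23} \approx -31.565$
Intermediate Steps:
$I{\left(s \right)} = 1$ ($I{\left(s \right)} = 2 - \frac{s}{s} = 2 - 1 = 1$)
$A{\left(H,G \right)} = H^{2}$
$S{\left(T \right)} = \frac{6 + T}{19 + T}$
$S{\left(A{\left(2,-6 \right)} \right)} - I{\left(2 \right)} \left(-2\right) \left(-16\right) = \frac{6 + 2^{2}}{19 + 2^{2}} - 1 \left(-2\right) \left(-16\right) = \frac{6 + 4}{19 + 4} - \left(-2\right) \left(-16\right) = \frac{1}{23} \cdot 10 - 32 = \frac{10}{23} - 32 = - \frac{726}{23}$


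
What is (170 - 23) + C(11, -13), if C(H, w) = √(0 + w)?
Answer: 147 + I*√13 ≈ 147.0 + 3.6056*I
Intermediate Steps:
C(H, w) = √w
(170 - 23) + C(11, -13) = (170 - 23) + √(-13) = 147 + I*√13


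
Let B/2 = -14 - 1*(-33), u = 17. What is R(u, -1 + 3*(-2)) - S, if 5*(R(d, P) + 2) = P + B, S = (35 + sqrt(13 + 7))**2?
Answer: -6204/5 - 140*sqrt(5) ≈ -1553.8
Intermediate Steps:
S = (35 + 2*sqrt(5))**2 (S = (35 + sqrt(20))**2 = (35 + 2*sqrt(5))**2 ≈ 1558.0)
B = 38 (B = 2*(-14 - 1*(-33)) = 2*(-14 + 33) = 2*19 = 38)
R(d, P) = 28/5 + P/5 (R(d, P) = -2 + (P + 38)/5 = -2 + (38 + P)/5 = -2 + (38/5 + P/5) = 28/5 + P/5)
R(u, -1 + 3*(-2)) - S = (28/5 + (-1 + 3*(-2))/5) - (1245 + 140*sqrt(5)) = (28/5 + (-1 - 6)/5) + (-1245 - 140*sqrt(5)) = (28/5 + (1/5)*(-7)) + (-1245 - 140*sqrt(5)) = (28/5 - 7/5) + (-1245 - 140*sqrt(5)) = 21/5 + (-1245 - 140*sqrt(5)) = -6204/5 - 140*sqrt(5)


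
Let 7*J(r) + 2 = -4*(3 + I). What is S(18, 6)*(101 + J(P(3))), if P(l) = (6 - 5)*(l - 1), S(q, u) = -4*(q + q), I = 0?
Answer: -14256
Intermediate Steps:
S(q, u) = -8*q
P(l) = -1 + l (P(l) = 1*(-1 + l) = -1 + l)
J(r) = -2 (J(r) = -2/7 + (-4*(3 + 0))/7 = -2/7 + (-4*3)/7 = -2/7 + (1/7)*(-12) = -2/7 - 12/7 = -2)
S(18, 6)*(101 + J(P(3))) = (-8*18)*(101 - 2) = -144*99 = -14256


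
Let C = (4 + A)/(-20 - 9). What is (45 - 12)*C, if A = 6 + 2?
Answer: -396/29 ≈ -13.655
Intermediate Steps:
A = 8
C = -12/29 (C = (4 + 8)/(-20 - 9) = 12/(-29) = 12*(-1/29) = -12/29 ≈ -0.41379)
(45 - 12)*C = (45 - 12)*(-12/29) = 33*(-12/29) = -396/29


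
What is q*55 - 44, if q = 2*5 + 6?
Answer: 836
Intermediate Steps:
q = 16 (q = 10 + 6 = 16)
q*55 - 44 = 16*55 - 44 = 880 - 44 = 836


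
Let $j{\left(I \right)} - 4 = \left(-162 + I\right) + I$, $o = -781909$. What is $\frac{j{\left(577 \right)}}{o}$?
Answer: $- \frac{996}{781909} \approx -0.0012738$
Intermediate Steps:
$j{\left(I \right)} = -158 + 2 I$ ($j{\left(I \right)} = 4 + \left(\left(-162 + I\right) + I\right) = 4 + \left(-162 + 2 I\right) = -158 + 2 I$)
$\frac{j{\left(577 \right)}}{o} = \frac{-158 + 2 \cdot 577}{-781909} = \left(-158 + 1154\right) \left(- \frac{1}{781909}\right) = 996 \left(- \frac{1}{781909}\right) = - \frac{996}{781909}$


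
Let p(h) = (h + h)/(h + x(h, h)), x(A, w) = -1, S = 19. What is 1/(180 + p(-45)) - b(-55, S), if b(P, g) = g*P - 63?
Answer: 4637003/4185 ≈ 1108.0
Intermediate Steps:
b(P, g) = -63 + P*g (b(P, g) = P*g - 63 = -63 + P*g)
p(h) = 2*h/(-1 + h) (p(h) = (h + h)/(h - 1) = (2*h)/(-1 + h) = 2*h/(-1 + h))
1/(180 + p(-45)) - b(-55, S) = 1/(180 + 2*(-45)/(-1 - 45)) - (-63 - 55*19) = 1/(180 + 2*(-45)/(-46)) - (-63 - 1045) = 1/(180 + 2*(-45)*(-1/46)) - 1*(-1108) = 1/(180 + 45/23) + 1108 = 1/(4185/23) + 1108 = 23/4185 + 1108 = 4637003/4185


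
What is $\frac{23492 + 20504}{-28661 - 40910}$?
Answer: $- \frac{43996}{69571} \approx -0.63239$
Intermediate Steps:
$\frac{23492 + 20504}{-28661 - 40910} = \frac{43996}{-69571} = 43996 \left(- \frac{1}{69571}\right) = - \frac{43996}{69571}$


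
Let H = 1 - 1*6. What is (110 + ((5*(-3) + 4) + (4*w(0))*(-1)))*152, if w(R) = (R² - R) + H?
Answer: 18088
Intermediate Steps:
H = -5 (H = 1 - 6 = -5)
w(R) = -5 + R² - R (w(R) = (R² - R) - 5 = -5 + R² - R)
(110 + ((5*(-3) + 4) + (4*w(0))*(-1)))*152 = (110 + ((5*(-3) + 4) + (4*(-5 + 0² - 1*0))*(-1)))*152 = (110 + ((-15 + 4) + (4*(-5 + 0 + 0))*(-1)))*152 = (110 + (-11 + (4*(-5))*(-1)))*152 = (110 + (-11 - 20*(-1)))*152 = (110 + (-11 + 20))*152 = (110 + 9)*152 = 119*152 = 18088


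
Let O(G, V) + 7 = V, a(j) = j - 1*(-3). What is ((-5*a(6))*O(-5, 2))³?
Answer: 11390625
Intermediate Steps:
a(j) = 3 + j (a(j) = j + 3 = 3 + j)
O(G, V) = -7 + V
((-5*a(6))*O(-5, 2))³ = ((-5*(3 + 6))*(-7 + 2))³ = (-5*9*(-5))³ = (-45*(-5))³ = 225³ = 11390625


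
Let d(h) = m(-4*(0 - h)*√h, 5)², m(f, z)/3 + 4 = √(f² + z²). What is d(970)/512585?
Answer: 131424912369/512585 - 72*√584110721/102517 ≈ 2.5638e+5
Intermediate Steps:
m(f, z) = -12 + 3*√(f² + z²)
d(h) = (-12 + 3*√(25 + 16*h³))² (d(h) = (-12 + 3*√((-4*(0 - h)*√h)² + 5²))² = (-12 + 3*√((-4*(-h)*√h)² + 25))² = (-12 + 3*√((-(-4)*h^(3/2))² + 25))² = (-12 + 3*√((4*h^(3/2))² + 25))² = (-12 + 3*√(16*h³ + 25))² = (-12 + 3*√(25 + 16*h³))²)
d(970)/512585 = (9*(-4 + √(25 + 16*970³))²)/512585 = (9*(-4 + √(25 + 16*912673000))²)*(1/512585) = (9*(-4 + √(25 + 14602768000))²)*(1/512585) = (9*(-4 + √14602768025)²)*(1/512585) = (9*(-4 + 5*√584110721)²)*(1/512585) = 9*(-4 + 5*√584110721)²/512585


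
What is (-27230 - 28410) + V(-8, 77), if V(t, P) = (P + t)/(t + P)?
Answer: -55639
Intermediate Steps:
V(t, P) = 1 (V(t, P) = (P + t)/(P + t) = 1)
(-27230 - 28410) + V(-8, 77) = (-27230 - 28410) + 1 = -55640 + 1 = -55639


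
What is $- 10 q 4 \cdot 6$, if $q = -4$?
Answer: $960$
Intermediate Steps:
$- 10 q 4 \cdot 6 = \left(-10\right) \left(-4\right) 4 \cdot 6 = 40 \cdot 24 = 960$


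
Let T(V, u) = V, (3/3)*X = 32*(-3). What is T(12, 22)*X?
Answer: -1152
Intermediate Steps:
X = -96 (X = 32*(-3) = -96)
T(12, 22)*X = 12*(-96) = -1152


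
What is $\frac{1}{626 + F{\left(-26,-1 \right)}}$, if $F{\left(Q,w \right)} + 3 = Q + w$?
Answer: $\frac{1}{596} \approx 0.0016779$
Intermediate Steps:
$F{\left(Q,w \right)} = -3 + Q + w$ ($F{\left(Q,w \right)} = -3 + \left(Q + w\right) = -3 + Q + w$)
$\frac{1}{626 + F{\left(-26,-1 \right)}} = \frac{1}{626 - 30} = \frac{1}{596}$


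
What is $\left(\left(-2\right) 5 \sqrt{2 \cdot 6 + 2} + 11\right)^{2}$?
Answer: $1521 - 220 \sqrt{14} \approx 697.83$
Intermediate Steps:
$\left(\left(-2\right) 5 \sqrt{2 \cdot 6 + 2} + 11\right)^{2} = \left(- 10 \sqrt{12 + 2} + 11\right)^{2} = \left(- 10 \sqrt{14} + 11\right)^{2} = \left(11 - 10 \sqrt{14}\right)^{2}$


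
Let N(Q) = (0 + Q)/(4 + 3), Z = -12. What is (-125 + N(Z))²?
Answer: 786769/49 ≈ 16057.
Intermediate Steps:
N(Q) = Q/7
(-125 + N(Z))² = (-125 + (⅐)*(-12))² = (-125 - 12/7)² = (-887/7)² = 786769/49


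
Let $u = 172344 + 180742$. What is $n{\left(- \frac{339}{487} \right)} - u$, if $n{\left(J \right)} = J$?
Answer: $- \frac{171953221}{487} \approx -3.5309 \cdot 10^{5}$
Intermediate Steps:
$u = 353086$
$n{\left(- \frac{339}{487} \right)} - u = - \frac{339}{487} - 353086 = - \frac{171953221}{487}$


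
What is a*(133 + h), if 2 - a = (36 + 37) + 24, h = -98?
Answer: -3325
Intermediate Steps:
a = -95 (a = 2 - ((36 + 37) + 24) = 2 - (73 + 24) = 2 - 1*97 = 2 - 97 = -95)
a*(133 + h) = -95*(133 - 98) = -95*35 = -3325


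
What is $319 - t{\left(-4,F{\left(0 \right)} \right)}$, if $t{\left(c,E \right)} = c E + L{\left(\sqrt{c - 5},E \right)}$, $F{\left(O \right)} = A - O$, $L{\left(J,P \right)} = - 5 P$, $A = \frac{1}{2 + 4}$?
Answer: $\frac{641}{2} \approx 320.5$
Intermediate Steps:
$A = \frac{1}{6} \approx 0.16667$
$F{\left(O \right)} = \frac{1}{6} - O$
$t{\left(c,E \right)} = - 5 E + E c$ ($t{\left(c,E \right)} = c E - 5 E = E c - 5 E = - 5 E + E c$)
$319 - t{\left(-4,F{\left(0 \right)} \right)} = 319 - \left(\frac{1}{6} - 0\right) \left(-5 - 4\right) = 319 - \left(\frac{1}{6} + 0\right) \left(-9\right) = 319 - \frac{1}{6} \left(-9\right) = 319 - - \frac{3}{2} = 319 + \frac{3}{2} = \frac{641}{2}$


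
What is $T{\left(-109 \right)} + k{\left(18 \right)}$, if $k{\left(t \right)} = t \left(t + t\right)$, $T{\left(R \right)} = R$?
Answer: $539$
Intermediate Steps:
$k{\left(t \right)} = 2 t^{2}$ ($k{\left(t \right)} = t 2 t = 2 t^{2}$)
$T{\left(-109 \right)} + k{\left(18 \right)} = -109 + 2 \cdot 18^{2} = -109 + 2 \cdot 324 = -109 + 648 = 539$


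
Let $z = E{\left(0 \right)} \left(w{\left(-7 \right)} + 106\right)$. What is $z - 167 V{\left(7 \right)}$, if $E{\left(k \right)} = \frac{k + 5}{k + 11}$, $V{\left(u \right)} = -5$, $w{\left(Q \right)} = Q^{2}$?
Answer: $\frac{9960}{11} \approx 905.45$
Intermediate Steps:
$E{\left(k \right)} = \frac{5 + k}{11 + k}$
$z = \frac{775}{11}$ ($z = \frac{5 + 0}{11 + 0} \left(\left(-7\right)^{2} + 106\right) = \frac{1}{11} \cdot 5 \left(49 + 106\right) = \frac{1}{11} \cdot 5 \cdot 155 = \frac{5}{11} \cdot 155 = \frac{775}{11} \approx 70.455$)
$z - 167 V{\left(7 \right)} = \frac{775}{11} - -835 = \frac{775}{11} + 835 = \frac{9960}{11}$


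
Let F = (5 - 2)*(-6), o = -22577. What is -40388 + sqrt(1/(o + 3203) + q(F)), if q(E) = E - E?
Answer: -40388 + I*sqrt(19374)/19374 ≈ -40388.0 + 0.0071844*I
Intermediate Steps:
F = -18 (F = 3*(-6) = -18)
q(E) = 0
-40388 + sqrt(1/(o + 3203) + q(F)) = -40388 + sqrt(1/(-22577 + 3203) + 0) = -40388 + sqrt(1/(-19374) + 0) = -40388 + sqrt(-1/19374 + 0) = -40388 + sqrt(-1/19374) = -40388 + I*sqrt(19374)/19374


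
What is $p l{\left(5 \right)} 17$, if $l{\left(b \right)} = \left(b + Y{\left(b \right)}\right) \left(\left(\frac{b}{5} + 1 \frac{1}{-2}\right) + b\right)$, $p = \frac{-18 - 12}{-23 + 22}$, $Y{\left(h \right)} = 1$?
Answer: $16830$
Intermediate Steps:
$p = 30$ ($p = - \frac{30}{-1} = \left(-30\right) \left(-1\right) = 30$)
$l{\left(b \right)} = \left(1 + b\right) \left(- \frac{1}{2} + \frac{6 b}{5}\right)$ ($l{\left(b \right)} = \left(b + 1\right) \left(\left(\frac{b}{5} + 1 \frac{1}{-2}\right) + b\right) = \left(1 + b\right) \left(\left(b \frac{1}{5} + 1 \left(- \frac{1}{2}\right)\right) + b\right) = \left(1 + b\right) \left(\left(\frac{b}{5} - \frac{1}{2}\right) + b\right) = \left(1 + b\right) \left(\left(- \frac{1}{2} + \frac{b}{5}\right) + b\right) = \left(1 + b\right) \left(- \frac{1}{2} + \frac{6 b}{5}\right)$)
$p l{\left(5 \right)} 17 = 30 \left(- \frac{1}{2} + \frac{6 \cdot 5^{2}}{5} + \frac{7}{10} \cdot 5\right) 17 = 30 \left(- \frac{1}{2} + \frac{6}{5} \cdot 25 + \frac{7}{2}\right) 17 = 30 \left(- \frac{1}{2} + 30 + \frac{7}{2}\right) 17 = 30 \cdot 33 \cdot 17 = 990 \cdot 17 = 16830$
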